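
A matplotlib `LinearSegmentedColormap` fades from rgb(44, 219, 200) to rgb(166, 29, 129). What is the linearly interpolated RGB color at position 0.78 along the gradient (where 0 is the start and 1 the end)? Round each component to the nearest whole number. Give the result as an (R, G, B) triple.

(139, 71, 145)

R = 44 + 0.78 × (166 − 44) = 44 + 0.78 × 122 = 139.16 → 139
G = 219 + 0.78 × (29 − 219) = 219 + 0.78 × -190 = 70.8 → 71
B = 200 + 0.78 × (129 − 200) = 200 + 0.78 × -71 = 144.62 → 145
So the blended color is (139, 71, 145), about #8b4791.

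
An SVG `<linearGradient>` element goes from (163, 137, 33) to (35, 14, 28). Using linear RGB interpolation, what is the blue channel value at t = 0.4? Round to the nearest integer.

B = 33 + 0.4 × (28 − 33) = 31 → 31

31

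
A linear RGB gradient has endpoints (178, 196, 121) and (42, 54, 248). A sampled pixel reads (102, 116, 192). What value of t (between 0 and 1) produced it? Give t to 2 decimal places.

0.56

Invert the lerp on the G channel (largest span, 142): t = (116 − 196) / (54 − 196) = -80/-142 = 0.56338.
Check on R: (102 − 178)/(42 − 178) = 0.5588 ✓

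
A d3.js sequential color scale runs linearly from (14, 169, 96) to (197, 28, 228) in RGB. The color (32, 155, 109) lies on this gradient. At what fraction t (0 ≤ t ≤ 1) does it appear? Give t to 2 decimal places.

Invert the lerp on the R channel (largest span, 183): t = (32 − 14) / (197 − 14) = 18/183 = 0.098361.
Check on G: (155 − 169)/(28 − 169) = 0.09929 ✓

0.10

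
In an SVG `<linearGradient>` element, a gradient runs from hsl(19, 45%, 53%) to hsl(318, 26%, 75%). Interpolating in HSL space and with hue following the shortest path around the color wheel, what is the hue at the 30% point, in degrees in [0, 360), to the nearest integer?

1

Hue: 318 − 19 = 299°, but |299| > 180 so the shorter arc goes the other way: Δh = 299 − 360 = -61°.
H = 19 + 0.3 × (-61) = 0.7 → 1°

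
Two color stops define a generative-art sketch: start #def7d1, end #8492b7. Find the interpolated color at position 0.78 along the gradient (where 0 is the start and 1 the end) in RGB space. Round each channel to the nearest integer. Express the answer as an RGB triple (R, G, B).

(152, 168, 189)

#def7d1 → (222, 247, 209); #8492b7 → (132, 146, 183).
R = 222 + 0.78 × (132 − 222) = 222 + 0.78 × -90 = 151.8 → 152
G = 247 + 0.78 × (146 − 247) = 247 + 0.78 × -101 = 168.22 → 168
B = 209 + 0.78 × (183 − 209) = 209 + 0.78 × -26 = 188.72 → 189
So the blended color is (152, 168, 189), about #98a8bd.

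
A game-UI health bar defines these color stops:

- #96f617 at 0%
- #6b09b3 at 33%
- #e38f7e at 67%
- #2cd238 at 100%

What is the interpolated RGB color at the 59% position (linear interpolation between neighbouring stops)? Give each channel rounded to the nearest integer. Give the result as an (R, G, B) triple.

59% lies between the 33% and 67% stops, so the local fraction is t = (59 − 33)/(67 − 33) = 26/34 ≈ 0.7647.
#6b09b3 → (107, 9, 179); #e38f7e → (227, 143, 126).
R = 107 + 0.7647 × (227 − 107) = 198.764 → 199
G = 9 + 0.7647 × (143 − 9) = 111.47 → 111
B = 179 + 0.7647 × (126 − 179) = 138.471 → 138

(199, 111, 138)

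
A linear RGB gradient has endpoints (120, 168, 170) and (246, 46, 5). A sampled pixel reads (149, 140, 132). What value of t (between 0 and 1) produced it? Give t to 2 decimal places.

0.23

Invert the lerp on the B channel (largest span, 165): t = (132 − 170) / (5 − 170) = -38/-165 = 0.2303.
Check on R: (149 − 120)/(246 − 120) = 0.2302 ✓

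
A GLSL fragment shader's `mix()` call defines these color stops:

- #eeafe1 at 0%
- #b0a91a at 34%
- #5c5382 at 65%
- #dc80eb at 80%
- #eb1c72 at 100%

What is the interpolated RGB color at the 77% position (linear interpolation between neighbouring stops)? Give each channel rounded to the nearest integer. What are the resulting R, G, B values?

(194, 119, 214)

77% lies between the 65% and 80% stops, so the local fraction is t = (77 − 65)/(80 − 65) = 12/15 ≈ 0.8.
#5c5382 → (92, 83, 130); #dc80eb → (220, 128, 235).
R = 92 + 0.8 × (220 − 92) = 194.4 → 194
G = 83 + 0.8 × (128 − 83) = 119 → 119
B = 130 + 0.8 × (235 − 130) = 214 → 214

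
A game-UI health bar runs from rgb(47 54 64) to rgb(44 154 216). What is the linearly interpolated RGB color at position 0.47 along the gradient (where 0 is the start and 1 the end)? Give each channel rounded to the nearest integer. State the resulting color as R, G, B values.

R = 47 + 0.47 × (44 − 47) = 47 + 0.47 × -3 = 45.59 → 46
G = 54 + 0.47 × (154 − 54) = 54 + 0.47 × 100 = 101 → 101
B = 64 + 0.47 × (216 − 64) = 64 + 0.47 × 152 = 135.44 → 135
So the blended color is (46, 101, 135), about #2e6587.

(46, 101, 135)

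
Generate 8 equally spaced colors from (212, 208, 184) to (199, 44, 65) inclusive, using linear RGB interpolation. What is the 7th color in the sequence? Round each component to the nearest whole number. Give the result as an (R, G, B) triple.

(201, 67, 82)

With 8 swatches and endpoints inclusive, swatch 7 sits at t = (7 − 1)/(8 − 1) = 6/7 ≈ 0.8571.
R = 212 + 0.8571 × (199 − 212) = 200.858 → 201
G = 208 + 0.8571 × (44 − 208) = 67.436 → 67
B = 184 + 0.8571 × (65 − 184) = 82.005 → 82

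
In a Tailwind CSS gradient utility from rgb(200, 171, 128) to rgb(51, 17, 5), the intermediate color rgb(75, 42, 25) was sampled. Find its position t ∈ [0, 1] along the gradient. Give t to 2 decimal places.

Invert the lerp on the G channel (largest span, 154): t = (42 − 171) / (17 − 171) = -129/-154 = 0.83766.
Check on R: (75 − 200)/(51 − 200) = 0.8389 ✓

0.84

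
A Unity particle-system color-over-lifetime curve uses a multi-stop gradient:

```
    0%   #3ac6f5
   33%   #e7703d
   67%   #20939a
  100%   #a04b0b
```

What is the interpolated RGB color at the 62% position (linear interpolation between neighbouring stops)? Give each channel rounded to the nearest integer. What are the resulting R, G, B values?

(61, 142, 140)

62% lies between the 33% and 67% stops, so the local fraction is t = (62 − 33)/(67 − 33) = 29/34 ≈ 0.8529.
#e7703d → (231, 112, 61); #20939a → (32, 147, 154).
R = 231 + 0.8529 × (32 − 231) = 61.273 → 61
G = 112 + 0.8529 × (147 − 112) = 141.851 → 142
B = 61 + 0.8529 × (154 − 61) = 140.32 → 140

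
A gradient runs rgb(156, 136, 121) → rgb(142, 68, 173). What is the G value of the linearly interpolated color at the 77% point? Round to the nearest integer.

84

G = 136 + 0.77 × (68 − 136) = 83.64 → 84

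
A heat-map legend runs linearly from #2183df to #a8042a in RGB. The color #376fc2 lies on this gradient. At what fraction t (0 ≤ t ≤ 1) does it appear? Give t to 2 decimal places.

0.16

Invert the lerp on the B channel (largest span, 181): t = (194 − 223) / (42 − 223) = -29/-181 = 0.16022.
Check on R: (55 − 33)/(168 − 33) = 0.163 ✓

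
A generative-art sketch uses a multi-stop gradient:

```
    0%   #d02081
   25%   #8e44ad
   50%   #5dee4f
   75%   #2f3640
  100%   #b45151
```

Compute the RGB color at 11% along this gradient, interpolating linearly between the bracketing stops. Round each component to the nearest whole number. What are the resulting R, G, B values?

11% lies between the 0% and 25% stops, so the local fraction is t = (11 − 0)/(25 − 0) = 11/25 ≈ 0.44.
#d02081 → (208, 32, 129); #8e44ad → (142, 68, 173).
R = 208 + 0.44 × (142 − 208) = 178.96 → 179
G = 32 + 0.44 × (68 − 32) = 47.84 → 48
B = 129 + 0.44 × (173 − 129) = 148.36 → 148

(179, 48, 148)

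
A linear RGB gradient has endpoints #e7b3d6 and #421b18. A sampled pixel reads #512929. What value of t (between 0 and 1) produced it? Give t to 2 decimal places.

0.91

Invert the lerp on the B channel (largest span, 190): t = (41 − 214) / (24 − 214) = -173/-190 = 0.91053.
Check on R: (81 − 231)/(66 − 231) = 0.9091 ✓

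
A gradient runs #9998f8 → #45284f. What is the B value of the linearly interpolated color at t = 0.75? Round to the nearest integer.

B₁ = 248 (from #9998f8), B₂ = 79 (from #45284f).
B = 248 + 0.75 × (79 − 248) = 121.25 → 121

121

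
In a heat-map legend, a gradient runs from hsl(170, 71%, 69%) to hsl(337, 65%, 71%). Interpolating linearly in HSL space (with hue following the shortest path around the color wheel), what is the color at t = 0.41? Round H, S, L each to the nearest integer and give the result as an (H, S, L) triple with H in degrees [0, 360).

(238, 69, 70)

Hue arc: Δh = 337 − 170 = 167° (|Δh| ≤ 180, already the shorter path).
H = 170 + 0.41 × (167) = 238.47 → 238°
S = 71 + 0.41 × (65 − 71) = 68.54 → 69%
L = 69 + 0.41 × (71 − 69) = 69.82 → 70%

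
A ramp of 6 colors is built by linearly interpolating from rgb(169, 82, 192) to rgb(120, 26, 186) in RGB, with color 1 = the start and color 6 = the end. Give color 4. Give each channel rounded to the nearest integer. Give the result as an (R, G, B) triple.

(140, 48, 188)

With 6 swatches and endpoints inclusive, swatch 4 sits at t = (4 − 1)/(6 − 1) = 3/5 ≈ 0.6.
R = 169 + 0.6 × (120 − 169) = 139.6 → 140
G = 82 + 0.6 × (26 − 82) = 48.4 → 48
B = 192 + 0.6 × (186 − 192) = 188.4 → 188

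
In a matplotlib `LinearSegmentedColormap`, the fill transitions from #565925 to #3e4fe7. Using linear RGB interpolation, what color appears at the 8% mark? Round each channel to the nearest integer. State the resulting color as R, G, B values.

(84, 88, 53)

#565925 → (86, 89, 37); #3e4fe7 → (62, 79, 231).
8% corresponds to t = 0.08.
R = 86 + 0.08 × (62 − 86) = 86 + 0.08 × -24 = 84.08 → 84
G = 89 + 0.08 × (79 − 89) = 89 + 0.08 × -10 = 88.2 → 88
B = 37 + 0.08 × (231 − 37) = 37 + 0.08 × 194 = 52.52 → 53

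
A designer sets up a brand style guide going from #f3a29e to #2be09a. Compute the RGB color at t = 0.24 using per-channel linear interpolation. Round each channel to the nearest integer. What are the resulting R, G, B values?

(195, 177, 157)

#f3a29e → (243, 162, 158); #2be09a → (43, 224, 154).
R = 243 + 0.24 × (43 − 243) = 243 + 0.24 × -200 = 195 → 195
G = 162 + 0.24 × (224 − 162) = 162 + 0.24 × 62 = 176.88 → 177
B = 158 + 0.24 × (154 − 158) = 158 + 0.24 × -4 = 157.04 → 157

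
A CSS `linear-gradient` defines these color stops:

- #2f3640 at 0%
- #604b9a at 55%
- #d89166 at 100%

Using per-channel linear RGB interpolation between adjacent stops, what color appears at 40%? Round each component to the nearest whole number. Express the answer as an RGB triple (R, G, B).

(83, 69, 129)

40% lies between the 0% and 55% stops, so the local fraction is t = (40 − 0)/(55 − 0) = 40/55 ≈ 0.7273.
#2f3640 → (47, 54, 64); #604b9a → (96, 75, 154).
R = 47 + 0.7273 × (96 − 47) = 82.638 → 83
G = 54 + 0.7273 × (75 − 54) = 69.273 → 69
B = 64 + 0.7273 × (154 − 64) = 129.457 → 129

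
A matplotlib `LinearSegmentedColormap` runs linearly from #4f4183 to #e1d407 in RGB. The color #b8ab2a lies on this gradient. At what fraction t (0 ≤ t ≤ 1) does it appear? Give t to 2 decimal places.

Invert the lerp on the G channel (largest span, 147): t = (171 − 65) / (212 − 65) = 106/147 = 0.72109.
Check on R: (184 − 79)/(225 − 79) = 0.7192 ✓

0.72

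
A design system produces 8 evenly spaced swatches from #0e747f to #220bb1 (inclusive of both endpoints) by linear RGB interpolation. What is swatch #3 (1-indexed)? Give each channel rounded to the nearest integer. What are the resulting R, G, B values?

With 8 swatches and endpoints inclusive, swatch 3 sits at t = (3 − 1)/(8 − 1) = 2/7 ≈ 0.2857.
#0e747f → (14, 116, 127); #220bb1 → (34, 11, 177).
R = 14 + 0.2857 × (34 − 14) = 19.714 → 20
G = 116 + 0.2857 × (11 − 116) = 86.001 → 86
B = 127 + 0.2857 × (177 − 127) = 141.285 → 141

(20, 86, 141)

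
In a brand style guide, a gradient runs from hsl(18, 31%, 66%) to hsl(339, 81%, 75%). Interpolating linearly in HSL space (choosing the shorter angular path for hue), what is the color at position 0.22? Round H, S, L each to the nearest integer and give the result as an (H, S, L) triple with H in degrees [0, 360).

(9, 42, 68)

Hue: 339 − 18 = 321°, but |321| > 180 so the shorter arc goes the other way: Δh = 321 − 360 = -39°.
H = 18 + 0.22 × (-39) = 9.42 → 9°
S = 31 + 0.22 × (81 − 31) = 42 → 42%
L = 66 + 0.22 × (75 − 66) = 67.98 → 68%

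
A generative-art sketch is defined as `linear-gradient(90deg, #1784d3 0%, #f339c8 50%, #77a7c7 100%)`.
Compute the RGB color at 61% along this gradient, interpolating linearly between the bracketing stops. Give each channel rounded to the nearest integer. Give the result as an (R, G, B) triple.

(216, 81, 200)

61% lies between the 50% and 100% stops, so the local fraction is t = (61 − 50)/(100 − 50) = 11/50 ≈ 0.22.
#f339c8 → (243, 57, 200); #77a7c7 → (119, 167, 199).
R = 243 + 0.22 × (119 − 243) = 215.72 → 216
G = 57 + 0.22 × (167 − 57) = 81.2 → 81
B = 200 + 0.22 × (199 − 200) = 199.78 → 200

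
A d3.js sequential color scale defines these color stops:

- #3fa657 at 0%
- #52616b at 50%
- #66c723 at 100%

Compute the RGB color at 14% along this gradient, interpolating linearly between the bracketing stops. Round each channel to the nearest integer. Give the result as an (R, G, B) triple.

14% lies between the 0% and 50% stops, so the local fraction is t = (14 − 0)/(50 − 0) = 14/50 ≈ 0.28.
#3fa657 → (63, 166, 87); #52616b → (82, 97, 107).
R = 63 + 0.28 × (82 − 63) = 68.32 → 68
G = 166 + 0.28 × (97 − 166) = 146.68 → 147
B = 87 + 0.28 × (107 − 87) = 92.6 → 93

(68, 147, 93)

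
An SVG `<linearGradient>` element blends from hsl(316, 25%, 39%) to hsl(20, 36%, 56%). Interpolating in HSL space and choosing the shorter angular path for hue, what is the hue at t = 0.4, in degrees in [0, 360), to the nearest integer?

342

Hue: 20 − 316 = -296°, but |-296| > 180 so the shorter arc goes the other way: Δh = -296 + 360 = 64°.
H = 316 + 0.4 × (64) = 341.6 → 342°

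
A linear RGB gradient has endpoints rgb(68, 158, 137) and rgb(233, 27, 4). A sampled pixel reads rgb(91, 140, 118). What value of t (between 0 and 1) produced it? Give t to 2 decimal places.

Invert the lerp on the R channel (largest span, 165): t = (91 − 68) / (233 − 68) = 23/165 = 0.13939.
Check on G: (140 − 158)/(27 − 158) = 0.1374 ✓

0.14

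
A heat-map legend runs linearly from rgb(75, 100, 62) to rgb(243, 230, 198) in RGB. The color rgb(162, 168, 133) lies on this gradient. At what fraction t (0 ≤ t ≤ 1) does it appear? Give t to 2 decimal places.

Invert the lerp on the R channel (largest span, 168): t = (162 − 75) / (243 − 75) = 87/168 = 0.51786.
Check on G: (168 − 100)/(230 − 100) = 0.5231 ✓

0.52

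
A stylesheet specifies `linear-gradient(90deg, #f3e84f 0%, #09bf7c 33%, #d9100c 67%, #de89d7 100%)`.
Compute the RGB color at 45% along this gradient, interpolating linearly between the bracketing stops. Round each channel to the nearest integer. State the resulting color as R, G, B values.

45% lies between the 33% and 67% stops, so the local fraction is t = (45 − 33)/(67 − 33) = 12/34 ≈ 0.3529.
#09bf7c → (9, 191, 124); #d9100c → (217, 16, 12).
R = 9 + 0.3529 × (217 − 9) = 82.403 → 82
G = 191 + 0.3529 × (16 − 191) = 129.243 → 129
B = 124 + 0.3529 × (12 − 124) = 84.475 → 84

(82, 129, 84)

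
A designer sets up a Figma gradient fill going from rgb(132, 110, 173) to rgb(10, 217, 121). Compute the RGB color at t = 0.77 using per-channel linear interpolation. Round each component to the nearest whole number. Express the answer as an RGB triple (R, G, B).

R = 132 + 0.77 × (10 − 132) = 132 + 0.77 × -122 = 38.06 → 38
G = 110 + 0.77 × (217 − 110) = 110 + 0.77 × 107 = 192.39 → 192
B = 173 + 0.77 × (121 − 173) = 173 + 0.77 × -52 = 132.96 → 133

(38, 192, 133)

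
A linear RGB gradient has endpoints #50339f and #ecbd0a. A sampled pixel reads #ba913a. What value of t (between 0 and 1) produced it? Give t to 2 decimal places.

Invert the lerp on the R channel (largest span, 156): t = (186 − 80) / (236 − 80) = 106/156 = 0.67949.
Check on G: (145 − 51)/(189 − 51) = 0.6812 ✓

0.68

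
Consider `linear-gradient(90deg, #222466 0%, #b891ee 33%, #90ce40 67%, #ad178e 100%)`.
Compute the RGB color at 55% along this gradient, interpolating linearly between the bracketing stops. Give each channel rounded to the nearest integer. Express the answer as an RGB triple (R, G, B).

(158, 184, 125)

55% lies between the 33% and 67% stops, so the local fraction is t = (55 − 33)/(67 − 33) = 22/34 ≈ 0.6471.
#b891ee → (184, 145, 238); #90ce40 → (144, 206, 64).
R = 184 + 0.6471 × (144 − 184) = 158.116 → 158
G = 145 + 0.6471 × (206 − 145) = 184.473 → 184
B = 238 + 0.6471 × (64 − 238) = 125.405 → 125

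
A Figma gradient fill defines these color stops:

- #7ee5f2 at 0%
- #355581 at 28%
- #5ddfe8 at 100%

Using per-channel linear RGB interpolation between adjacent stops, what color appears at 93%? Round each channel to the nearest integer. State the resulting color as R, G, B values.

(89, 210, 222)

93% lies between the 28% and 100% stops, so the local fraction is t = (93 − 28)/(100 − 28) = 65/72 ≈ 0.9028.
#355581 → (53, 85, 129); #5ddfe8 → (93, 223, 232).
R = 53 + 0.9028 × (93 − 53) = 89.112 → 89
G = 85 + 0.9028 × (223 − 85) = 209.586 → 210
B = 129 + 0.9028 × (232 − 129) = 221.988 → 222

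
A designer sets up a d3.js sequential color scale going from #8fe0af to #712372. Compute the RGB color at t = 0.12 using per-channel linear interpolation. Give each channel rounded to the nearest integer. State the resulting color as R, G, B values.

(139, 201, 168)

#8fe0af → (143, 224, 175); #712372 → (113, 35, 114).
R = 143 + 0.12 × (113 − 143) = 143 + 0.12 × -30 = 139.4 → 139
G = 224 + 0.12 × (35 − 224) = 224 + 0.12 × -189 = 201.32 → 201
B = 175 + 0.12 × (114 − 175) = 175 + 0.12 × -61 = 167.68 → 168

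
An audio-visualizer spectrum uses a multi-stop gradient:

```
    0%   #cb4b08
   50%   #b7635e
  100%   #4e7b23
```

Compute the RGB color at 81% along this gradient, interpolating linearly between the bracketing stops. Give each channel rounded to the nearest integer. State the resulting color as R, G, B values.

81% lies between the 50% and 100% stops, so the local fraction is t = (81 − 50)/(100 − 50) = 31/50 ≈ 0.62.
#b7635e → (183, 99, 94); #4e7b23 → (78, 123, 35).
R = 183 + 0.62 × (78 − 183) = 117.9 → 118
G = 99 + 0.62 × (123 − 99) = 113.88 → 114
B = 94 + 0.62 × (35 − 94) = 57.42 → 57

(118, 114, 57)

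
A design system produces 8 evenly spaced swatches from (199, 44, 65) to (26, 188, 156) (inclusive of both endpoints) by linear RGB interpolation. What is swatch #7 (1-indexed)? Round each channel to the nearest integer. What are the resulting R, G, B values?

With 8 swatches and endpoints inclusive, swatch 7 sits at t = (7 − 1)/(8 − 1) = 6/7 ≈ 0.8571.
R = 199 + 0.8571 × (26 − 199) = 50.722 → 51
G = 44 + 0.8571 × (188 − 44) = 167.422 → 167
B = 65 + 0.8571 × (156 − 65) = 142.996 → 143

(51, 167, 143)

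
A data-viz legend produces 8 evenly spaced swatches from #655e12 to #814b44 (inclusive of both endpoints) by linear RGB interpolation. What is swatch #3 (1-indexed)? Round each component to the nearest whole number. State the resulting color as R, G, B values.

With 8 swatches and endpoints inclusive, swatch 3 sits at t = (3 − 1)/(8 − 1) = 2/7 ≈ 0.2857.
#655e12 → (101, 94, 18); #814b44 → (129, 75, 68).
R = 101 + 0.2857 × (129 − 101) = 109 → 109
G = 94 + 0.2857 × (75 − 94) = 88.572 → 89
B = 18 + 0.2857 × (68 − 18) = 32.285 → 32

(109, 89, 32)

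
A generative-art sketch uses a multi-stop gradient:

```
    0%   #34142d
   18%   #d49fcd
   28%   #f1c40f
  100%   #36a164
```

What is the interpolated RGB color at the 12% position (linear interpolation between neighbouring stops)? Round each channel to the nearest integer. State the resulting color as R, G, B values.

(159, 113, 152)

12% lies between the 0% and 18% stops, so the local fraction is t = (12 − 0)/(18 − 0) = 12/18 ≈ 0.6667.
#34142d → (52, 20, 45); #d49fcd → (212, 159, 205).
R = 52 + 0.6667 × (212 − 52) = 158.672 → 159
G = 20 + 0.6667 × (159 − 20) = 112.671 → 113
B = 45 + 0.6667 × (205 − 45) = 151.672 → 152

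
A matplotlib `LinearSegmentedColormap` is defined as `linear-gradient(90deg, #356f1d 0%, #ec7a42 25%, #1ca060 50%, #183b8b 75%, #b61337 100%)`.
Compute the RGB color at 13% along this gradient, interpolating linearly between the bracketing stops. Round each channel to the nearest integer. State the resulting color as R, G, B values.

13% lies between the 0% and 25% stops, so the local fraction is t = (13 − 0)/(25 − 0) = 13/25 ≈ 0.52.
#356f1d → (53, 111, 29); #ec7a42 → (236, 122, 66).
R = 53 + 0.52 × (236 − 53) = 148.16 → 148
G = 111 + 0.52 × (122 − 111) = 116.72 → 117
B = 29 + 0.52 × (66 − 29) = 48.24 → 48

(148, 117, 48)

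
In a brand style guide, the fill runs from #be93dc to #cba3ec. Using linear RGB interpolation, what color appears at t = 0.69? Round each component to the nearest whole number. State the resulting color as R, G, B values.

(199, 158, 231)

#be93dc → (190, 147, 220); #cba3ec → (203, 163, 236).
R = 190 + 0.69 × (203 − 190) = 190 + 0.69 × 13 = 198.97 → 199
G = 147 + 0.69 × (163 − 147) = 147 + 0.69 × 16 = 158.04 → 158
B = 220 + 0.69 × (236 − 220) = 220 + 0.69 × 16 = 231.04 → 231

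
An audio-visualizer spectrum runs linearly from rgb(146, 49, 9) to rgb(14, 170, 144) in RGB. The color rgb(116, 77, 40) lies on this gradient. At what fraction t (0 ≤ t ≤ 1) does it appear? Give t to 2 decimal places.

0.23

Invert the lerp on the B channel (largest span, 135): t = (40 − 9) / (144 − 9) = 31/135 = 0.22963.
Check on R: (116 − 146)/(14 − 146) = 0.2273 ✓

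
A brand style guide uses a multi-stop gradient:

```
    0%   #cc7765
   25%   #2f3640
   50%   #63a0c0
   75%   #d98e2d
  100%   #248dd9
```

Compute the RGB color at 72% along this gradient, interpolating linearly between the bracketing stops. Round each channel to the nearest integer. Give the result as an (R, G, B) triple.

72% lies between the 50% and 75% stops, so the local fraction is t = (72 − 50)/(75 − 50) = 22/25 ≈ 0.88.
#63a0c0 → (99, 160, 192); #d98e2d → (217, 142, 45).
R = 99 + 0.88 × (217 − 99) = 202.84 → 203
G = 160 + 0.88 × (142 − 160) = 144.16 → 144
B = 192 + 0.88 × (45 − 192) = 62.64 → 63

(203, 144, 63)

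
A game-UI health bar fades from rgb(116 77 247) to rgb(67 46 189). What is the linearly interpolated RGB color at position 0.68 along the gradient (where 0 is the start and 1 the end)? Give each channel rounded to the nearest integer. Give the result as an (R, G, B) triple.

(83, 56, 208)

R = 116 + 0.68 × (67 − 116) = 116 + 0.68 × -49 = 82.68 → 83
G = 77 + 0.68 × (46 − 77) = 77 + 0.68 × -31 = 55.92 → 56
B = 247 + 0.68 × (189 − 247) = 247 + 0.68 × -58 = 207.56 → 208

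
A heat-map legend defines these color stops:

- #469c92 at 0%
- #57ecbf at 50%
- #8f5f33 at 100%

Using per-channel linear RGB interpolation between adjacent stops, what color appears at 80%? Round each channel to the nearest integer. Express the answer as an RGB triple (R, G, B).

(121, 151, 107)

80% lies between the 50% and 100% stops, so the local fraction is t = (80 − 50)/(100 − 50) = 30/50 ≈ 0.6.
#57ecbf → (87, 236, 191); #8f5f33 → (143, 95, 51).
R = 87 + 0.6 × (143 − 87) = 120.6 → 121
G = 236 + 0.6 × (95 − 236) = 151.4 → 151
B = 191 + 0.6 × (51 − 191) = 107 → 107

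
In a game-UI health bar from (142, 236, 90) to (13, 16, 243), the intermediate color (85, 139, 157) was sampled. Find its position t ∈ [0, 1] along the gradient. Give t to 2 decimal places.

0.44

Invert the lerp on the G channel (largest span, 220): t = (139 − 236) / (16 − 236) = -97/-220 = 0.44091.
Check on R: (85 − 142)/(13 − 142) = 0.4419 ✓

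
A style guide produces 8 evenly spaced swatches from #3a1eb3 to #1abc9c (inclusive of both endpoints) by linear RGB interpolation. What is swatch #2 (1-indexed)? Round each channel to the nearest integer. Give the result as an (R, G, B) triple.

(53, 53, 176)

With 8 swatches and endpoints inclusive, swatch 2 sits at t = (2 − 1)/(8 − 1) = 1/7 ≈ 0.1429.
#3a1eb3 → (58, 30, 179); #1abc9c → (26, 188, 156).
R = 58 + 0.1429 × (26 − 58) = 53.427 → 53
G = 30 + 0.1429 × (188 − 30) = 52.578 → 53
B = 179 + 0.1429 × (156 − 179) = 175.713 → 176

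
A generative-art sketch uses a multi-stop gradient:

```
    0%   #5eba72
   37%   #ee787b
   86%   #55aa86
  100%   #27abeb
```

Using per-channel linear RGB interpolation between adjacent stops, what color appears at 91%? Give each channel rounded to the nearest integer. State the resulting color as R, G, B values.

91% lies between the 86% and 100% stops, so the local fraction is t = (91 − 86)/(100 − 86) = 5/14 ≈ 0.3571.
#55aa86 → (85, 170, 134); #27abeb → (39, 171, 235).
R = 85 + 0.3571 × (39 − 85) = 68.573 → 69
G = 170 + 0.3571 × (171 − 170) = 170.357 → 170
B = 134 + 0.3571 × (235 − 134) = 170.067 → 170

(69, 170, 170)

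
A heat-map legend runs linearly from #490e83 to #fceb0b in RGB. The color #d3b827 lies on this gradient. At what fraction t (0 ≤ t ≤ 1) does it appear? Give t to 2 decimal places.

Invert the lerp on the G channel (largest span, 221): t = (184 − 14) / (235 − 14) = 170/221 = 0.76923.
Check on R: (211 − 73)/(252 − 73) = 0.7709 ✓

0.77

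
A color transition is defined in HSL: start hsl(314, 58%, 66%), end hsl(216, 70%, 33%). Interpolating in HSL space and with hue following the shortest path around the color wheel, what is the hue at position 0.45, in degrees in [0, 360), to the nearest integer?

Hue arc: Δh = 216 − 314 = -98° (|Δh| ≤ 180, already the shorter path).
H = 314 + 0.45 × (-98) = 269.9 → 270°

270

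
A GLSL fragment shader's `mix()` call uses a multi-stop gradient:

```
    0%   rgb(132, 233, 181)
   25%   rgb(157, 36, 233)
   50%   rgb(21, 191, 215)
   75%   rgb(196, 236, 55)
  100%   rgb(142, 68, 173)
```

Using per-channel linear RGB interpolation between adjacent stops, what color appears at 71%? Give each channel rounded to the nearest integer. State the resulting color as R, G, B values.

(168, 229, 81)

71% lies between the 50% and 75% stops, so the local fraction is t = (71 − 50)/(75 − 50) = 21/25 ≈ 0.84.
R = 21 + 0.84 × (196 − 21) = 168 → 168
G = 191 + 0.84 × (236 − 191) = 228.8 → 229
B = 215 + 0.84 × (55 − 215) = 80.6 → 81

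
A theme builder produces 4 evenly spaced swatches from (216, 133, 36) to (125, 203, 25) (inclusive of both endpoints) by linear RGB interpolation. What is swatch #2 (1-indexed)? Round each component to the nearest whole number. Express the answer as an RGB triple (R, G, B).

(186, 156, 32)

With 4 swatches and endpoints inclusive, swatch 2 sits at t = (2 − 1)/(4 − 1) = 1/3 ≈ 0.3333.
R = 216 + 0.3333 × (125 − 216) = 185.67 → 186
G = 133 + 0.3333 × (203 − 133) = 156.331 → 156
B = 36 + 0.3333 × (25 − 36) = 32.334 → 32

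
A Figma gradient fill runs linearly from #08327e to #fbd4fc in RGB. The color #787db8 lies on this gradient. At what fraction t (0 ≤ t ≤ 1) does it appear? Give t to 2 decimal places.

Invert the lerp on the R channel (largest span, 243): t = (120 − 8) / (251 − 8) = 112/243 = 0.46091.
Check on G: (125 − 50)/(212 − 50) = 0.463 ✓

0.46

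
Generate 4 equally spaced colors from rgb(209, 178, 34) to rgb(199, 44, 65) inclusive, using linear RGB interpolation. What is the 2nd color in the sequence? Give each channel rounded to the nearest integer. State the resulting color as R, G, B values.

With 4 swatches and endpoints inclusive, swatch 2 sits at t = (2 − 1)/(4 − 1) = 1/3 ≈ 0.3333.
R = 209 + 0.3333 × (199 − 209) = 205.667 → 206
G = 178 + 0.3333 × (44 − 178) = 133.338 → 133
B = 34 + 0.3333 × (65 − 34) = 44.332 → 44

(206, 133, 44)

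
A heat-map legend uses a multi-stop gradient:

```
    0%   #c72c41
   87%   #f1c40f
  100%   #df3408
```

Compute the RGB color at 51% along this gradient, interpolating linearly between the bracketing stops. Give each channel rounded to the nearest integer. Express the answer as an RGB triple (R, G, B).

(224, 133, 36)

51% lies between the 0% and 87% stops, so the local fraction is t = (51 − 0)/(87 − 0) = 51/87 ≈ 0.5862.
#c72c41 → (199, 44, 65); #f1c40f → (241, 196, 15).
R = 199 + 0.5862 × (241 − 199) = 223.62 → 224
G = 44 + 0.5862 × (196 − 44) = 133.102 → 133
B = 65 + 0.5862 × (15 − 65) = 35.69 → 36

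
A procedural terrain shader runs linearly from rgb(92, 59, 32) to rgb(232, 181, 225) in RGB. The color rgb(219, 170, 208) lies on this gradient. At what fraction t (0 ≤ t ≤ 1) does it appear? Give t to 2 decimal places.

0.91

Invert the lerp on the B channel (largest span, 193): t = (208 − 32) / (225 − 32) = 176/193 = 0.91192.
Check on R: (219 − 92)/(232 − 92) = 0.9071 ✓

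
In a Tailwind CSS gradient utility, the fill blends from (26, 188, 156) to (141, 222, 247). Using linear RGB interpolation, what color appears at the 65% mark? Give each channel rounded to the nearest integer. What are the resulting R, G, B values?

(101, 210, 215)

65% corresponds to t = 0.65.
R = 26 + 0.65 × (141 − 26) = 26 + 0.65 × 115 = 100.75 → 101
G = 188 + 0.65 × (222 − 188) = 188 + 0.65 × 34 = 210.1 → 210
B = 156 + 0.65 × (247 − 156) = 156 + 0.65 × 91 = 215.15 → 215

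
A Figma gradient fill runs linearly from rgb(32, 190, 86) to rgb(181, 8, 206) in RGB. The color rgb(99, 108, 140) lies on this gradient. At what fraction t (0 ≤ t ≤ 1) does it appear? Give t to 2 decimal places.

Invert the lerp on the G channel (largest span, 182): t = (108 − 190) / (8 − 190) = -82/-182 = 0.45055.
Check on R: (99 − 32)/(181 − 32) = 0.4497 ✓

0.45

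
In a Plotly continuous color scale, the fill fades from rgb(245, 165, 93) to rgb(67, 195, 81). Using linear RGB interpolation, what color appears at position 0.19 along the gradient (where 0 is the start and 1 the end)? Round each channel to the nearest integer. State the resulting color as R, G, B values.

(211, 171, 91)

R = 245 + 0.19 × (67 − 245) = 245 + 0.19 × -178 = 211.18 → 211
G = 165 + 0.19 × (195 − 165) = 165 + 0.19 × 30 = 170.7 → 171
B = 93 + 0.19 × (81 − 93) = 93 + 0.19 × -12 = 90.72 → 91
So the blended color is (211, 171, 91), about #d3ab5b.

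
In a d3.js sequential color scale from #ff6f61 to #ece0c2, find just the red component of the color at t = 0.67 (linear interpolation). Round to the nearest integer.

R₁ = 255 (from #ff6f61), R₂ = 236 (from #ece0c2).
R = 255 + 0.67 × (236 − 255) = 242.27 → 242

242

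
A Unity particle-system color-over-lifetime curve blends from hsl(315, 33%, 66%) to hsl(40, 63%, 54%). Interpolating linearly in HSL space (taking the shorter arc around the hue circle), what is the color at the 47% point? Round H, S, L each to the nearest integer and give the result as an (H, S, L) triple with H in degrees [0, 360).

(355, 47, 60)

Hue: 40 − 315 = -275°, but |-275| > 180 so the shorter arc goes the other way: Δh = -275 + 360 = 85°.
H = 315 + 0.47 × (85) = 354.95 → 355°
S = 33 + 0.47 × (63 − 33) = 47.1 → 47%
L = 66 + 0.47 × (54 − 66) = 60.36 → 60%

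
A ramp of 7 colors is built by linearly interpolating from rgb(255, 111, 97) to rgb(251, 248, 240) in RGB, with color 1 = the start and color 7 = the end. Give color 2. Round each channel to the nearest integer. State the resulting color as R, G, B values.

(254, 134, 121)

With 7 swatches and endpoints inclusive, swatch 2 sits at t = (2 − 1)/(7 − 1) = 1/6 ≈ 0.1667.
R = 255 + 0.1667 × (251 − 255) = 254.333 → 254
G = 111 + 0.1667 × (248 − 111) = 133.838 → 134
B = 97 + 0.1667 × (240 − 97) = 120.838 → 121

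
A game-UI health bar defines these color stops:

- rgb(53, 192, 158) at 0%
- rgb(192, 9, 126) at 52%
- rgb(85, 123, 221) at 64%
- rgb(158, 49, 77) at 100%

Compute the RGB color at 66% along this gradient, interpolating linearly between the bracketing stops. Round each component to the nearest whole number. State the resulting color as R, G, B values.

66% lies between the 64% and 100% stops, so the local fraction is t = (66 − 64)/(100 − 64) = 2/36 ≈ 0.0556.
R = 85 + 0.0556 × (158 − 85) = 89.059 → 89
G = 123 + 0.0556 × (49 − 123) = 118.886 → 119
B = 221 + 0.0556 × (77 − 221) = 212.994 → 213

(89, 119, 213)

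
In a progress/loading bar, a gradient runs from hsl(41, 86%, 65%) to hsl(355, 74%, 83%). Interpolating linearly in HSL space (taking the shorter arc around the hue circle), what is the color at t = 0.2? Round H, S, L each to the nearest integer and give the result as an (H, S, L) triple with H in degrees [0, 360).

(32, 84, 69)

Hue: 355 − 41 = 314°, but |314| > 180 so the shorter arc goes the other way: Δh = 314 − 360 = -46°.
H = 41 + 0.2 × (-46) = 31.8 → 32°
S = 86 + 0.2 × (74 − 86) = 83.6 → 84%
L = 65 + 0.2 × (83 − 65) = 68.6 → 69%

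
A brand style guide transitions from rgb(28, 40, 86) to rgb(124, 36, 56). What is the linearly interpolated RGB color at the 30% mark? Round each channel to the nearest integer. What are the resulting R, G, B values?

30% corresponds to t = 0.3.
R = 28 + 0.3 × (124 − 28) = 28 + 0.3 × 96 = 56.8 → 57
G = 40 + 0.3 × (36 − 40) = 40 + 0.3 × -4 = 38.8 → 39
B = 86 + 0.3 × (56 − 86) = 86 + 0.3 × -30 = 77 → 77
So the blended color is (57, 39, 77), about #39274d.

(57, 39, 77)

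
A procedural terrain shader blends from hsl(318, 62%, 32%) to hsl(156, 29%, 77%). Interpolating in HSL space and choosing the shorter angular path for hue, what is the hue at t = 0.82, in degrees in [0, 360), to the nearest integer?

Hue arc: Δh = 156 − 318 = -162° (|Δh| ≤ 180, already the shorter path).
H = 318 + 0.82 × (-162) = 185.16 → 185°

185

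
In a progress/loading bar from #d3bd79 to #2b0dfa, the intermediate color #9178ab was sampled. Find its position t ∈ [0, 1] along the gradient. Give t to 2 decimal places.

0.39

Invert the lerp on the G channel (largest span, 176): t = (120 − 189) / (13 − 189) = -69/-176 = 0.39205.
Check on R: (145 − 211)/(43 − 211) = 0.3929 ✓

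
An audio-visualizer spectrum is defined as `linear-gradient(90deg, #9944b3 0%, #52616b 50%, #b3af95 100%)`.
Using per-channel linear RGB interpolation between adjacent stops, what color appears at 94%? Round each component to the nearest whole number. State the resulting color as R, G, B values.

94% lies between the 50% and 100% stops, so the local fraction is t = (94 − 50)/(100 − 50) = 44/50 ≈ 0.88.
#52616b → (82, 97, 107); #b3af95 → (179, 175, 149).
R = 82 + 0.88 × (179 − 82) = 167.36 → 167
G = 97 + 0.88 × (175 − 97) = 165.64 → 166
B = 107 + 0.88 × (149 − 107) = 143.96 → 144

(167, 166, 144)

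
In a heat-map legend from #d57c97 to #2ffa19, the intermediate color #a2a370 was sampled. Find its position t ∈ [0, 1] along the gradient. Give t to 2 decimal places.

0.31

Invert the lerp on the R channel (largest span, 166): t = (162 − 213) / (47 − 213) = -51/-166 = 0.30723.
Check on G: (163 − 124)/(250 − 124) = 0.3095 ✓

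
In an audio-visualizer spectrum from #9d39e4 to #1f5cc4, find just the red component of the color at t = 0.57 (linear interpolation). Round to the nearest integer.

R₁ = 157 (from #9d39e4), R₂ = 31 (from #1f5cc4).
R = 157 + 0.57 × (31 − 157) = 85.18 → 85

85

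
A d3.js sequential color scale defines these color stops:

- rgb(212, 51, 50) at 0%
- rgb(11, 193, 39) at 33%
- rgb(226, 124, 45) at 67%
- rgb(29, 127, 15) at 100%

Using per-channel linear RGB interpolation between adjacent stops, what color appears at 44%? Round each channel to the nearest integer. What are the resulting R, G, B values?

(81, 171, 41)

44% lies between the 33% and 67% stops, so the local fraction is t = (44 − 33)/(67 − 33) = 11/34 ≈ 0.3235.
R = 11 + 0.3235 × (226 − 11) = 80.553 → 81
G = 193 + 0.3235 × (124 − 193) = 170.678 → 171
B = 39 + 0.3235 × (45 − 39) = 40.941 → 41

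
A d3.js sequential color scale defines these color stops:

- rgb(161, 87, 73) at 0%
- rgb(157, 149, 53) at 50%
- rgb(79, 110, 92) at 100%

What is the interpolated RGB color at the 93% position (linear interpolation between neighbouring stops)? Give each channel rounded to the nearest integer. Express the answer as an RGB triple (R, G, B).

(90, 115, 87)

93% lies between the 50% and 100% stops, so the local fraction is t = (93 − 50)/(100 − 50) = 43/50 ≈ 0.86.
R = 157 + 0.86 × (79 − 157) = 89.92 → 90
G = 149 + 0.86 × (110 − 149) = 115.46 → 115
B = 53 + 0.86 × (92 − 53) = 86.54 → 87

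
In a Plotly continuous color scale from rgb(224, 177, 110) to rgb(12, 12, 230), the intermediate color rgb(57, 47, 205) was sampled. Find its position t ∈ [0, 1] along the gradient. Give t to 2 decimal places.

Invert the lerp on the R channel (largest span, 212): t = (57 − 224) / (12 − 224) = -167/-212 = 0.78774.
Check on G: (47 − 177)/(12 − 177) = 0.7879 ✓

0.79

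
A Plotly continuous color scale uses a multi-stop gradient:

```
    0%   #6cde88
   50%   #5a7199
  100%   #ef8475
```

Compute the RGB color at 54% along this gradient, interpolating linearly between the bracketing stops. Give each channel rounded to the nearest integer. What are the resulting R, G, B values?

(102, 115, 150)

54% lies between the 50% and 100% stops, so the local fraction is t = (54 − 50)/(100 − 50) = 4/50 ≈ 0.08.
#5a7199 → (90, 113, 153); #ef8475 → (239, 132, 117).
R = 90 + 0.08 × (239 − 90) = 101.92 → 102
G = 113 + 0.08 × (132 − 113) = 114.52 → 115
B = 153 + 0.08 × (117 − 153) = 150.12 → 150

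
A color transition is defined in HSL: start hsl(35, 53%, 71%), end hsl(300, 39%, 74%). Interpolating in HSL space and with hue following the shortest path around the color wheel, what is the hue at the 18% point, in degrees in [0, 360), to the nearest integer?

Hue: 300 − 35 = 265°, but |265| > 180 so the shorter arc goes the other way: Δh = 265 − 360 = -95°.
H = 35 + 0.18 × (-95) = 17.9 → 18°

18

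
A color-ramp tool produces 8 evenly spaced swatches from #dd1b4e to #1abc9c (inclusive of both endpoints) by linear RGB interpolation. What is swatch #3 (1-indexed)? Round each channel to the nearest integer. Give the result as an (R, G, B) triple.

With 8 swatches and endpoints inclusive, swatch 3 sits at t = (3 − 1)/(8 − 1) = 2/7 ≈ 0.2857.
#dd1b4e → (221, 27, 78); #1abc9c → (26, 188, 156).
R = 221 + 0.2857 × (26 − 221) = 165.288 → 165
G = 27 + 0.2857 × (188 − 27) = 72.998 → 73
B = 78 + 0.2857 × (156 − 78) = 100.285 → 100

(165, 73, 100)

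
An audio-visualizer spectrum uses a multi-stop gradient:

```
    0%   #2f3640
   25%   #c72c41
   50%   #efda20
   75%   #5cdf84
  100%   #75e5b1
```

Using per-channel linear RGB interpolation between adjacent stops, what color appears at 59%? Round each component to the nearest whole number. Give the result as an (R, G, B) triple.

59% lies between the 50% and 75% stops, so the local fraction is t = (59 − 50)/(75 − 50) = 9/25 ≈ 0.36.
#efda20 → (239, 218, 32); #5cdf84 → (92, 223, 132).
R = 239 + 0.36 × (92 − 239) = 186.08 → 186
G = 218 + 0.36 × (223 − 218) = 219.8 → 220
B = 32 + 0.36 × (132 − 32) = 68 → 68

(186, 220, 68)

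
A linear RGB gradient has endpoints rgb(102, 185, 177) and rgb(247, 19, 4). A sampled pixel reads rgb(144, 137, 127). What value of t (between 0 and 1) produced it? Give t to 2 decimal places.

0.29

Invert the lerp on the B channel (largest span, 173): t = (127 − 177) / (4 − 177) = -50/-173 = 0.28902.
Check on R: (144 − 102)/(247 − 102) = 0.2897 ✓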